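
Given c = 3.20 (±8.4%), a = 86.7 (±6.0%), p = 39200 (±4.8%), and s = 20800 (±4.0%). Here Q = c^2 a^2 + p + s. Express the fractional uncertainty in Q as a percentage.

11.7%

Let w = c^2·a^2 = 77000. δw/w = √((2·δc/c)² + (2·δa/a)²) = √(0.0282 + 0.0144) = 0.206, so δw = 15900.
Q = w + p + s: δQ = √(δw² + δp² + δs²) = √(2.53e+08 + 3.54e+06 + 6.92e+05) = 16000
Q = 1.37e+05, so δQ/Q = 16000/1.37e+05 = 0.117.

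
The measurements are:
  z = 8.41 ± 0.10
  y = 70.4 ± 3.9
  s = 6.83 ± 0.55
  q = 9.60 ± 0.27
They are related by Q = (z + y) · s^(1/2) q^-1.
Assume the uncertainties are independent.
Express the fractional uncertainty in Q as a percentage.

6.97%

Let u = z + y = 78.8. δu = √(δz² + δy²) = √(0.0100 + 15.2) = 3.90, so δu/u = 0.0495.
Q is then a monomial in u, s, q:
δQ/Q = √((δu/u)² + (½·δs/s)² + (-1·δq/q)²) = √(0.00245 + 0.00162 + 0.000791) = 0.0697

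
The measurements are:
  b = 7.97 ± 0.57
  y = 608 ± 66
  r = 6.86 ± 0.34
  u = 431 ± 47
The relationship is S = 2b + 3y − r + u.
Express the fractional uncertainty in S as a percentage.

8.99%

Sums and differences: (δS)² = Σ (cᵢ δxᵢ)².
  (2·δb)² = 1.30;  (3·δy)² = 39200;  (δr)² = 0.116;  (δu)² = 2210
δS = √(41400) = 204
S = 2260, so δS/S = 204/2260 = 0.0899.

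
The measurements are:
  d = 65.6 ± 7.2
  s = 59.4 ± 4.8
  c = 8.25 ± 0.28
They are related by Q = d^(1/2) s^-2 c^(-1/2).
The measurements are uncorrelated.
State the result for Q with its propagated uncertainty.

Each factor contributes (exponent × relative error)² to (δQ/Q)²:
  (½·δd/d)² = (0.5×0.110)² = 0.00301;  (-2·δs/s)² = (-2×0.0808)² = 0.0261;  (−½·δc/c)² = (-0.5×0.0339)² = 0.000288
δQ/Q = √(0.0294) = 0.172
Q = 0.000799, so δQ = 0.172 × 0.000799 = 0.000137.

0.000799 ± 0.000137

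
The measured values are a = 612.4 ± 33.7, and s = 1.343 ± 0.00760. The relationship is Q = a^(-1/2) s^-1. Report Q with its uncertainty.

0.03009 ± 0.000845

Each factor contributes (exponent × relative error)² to (δQ/Q)²:
  (−½·δa/a)² = (-0.5×0.0550)² = 0.000757;  (-1·δs/s)² = (-1×0.00566)² = 3.2e-05
δQ/Q = √(0.000789) = 0.0281
Q = 0.03009, so δQ = 0.0281 × 0.03009 = 0.000845.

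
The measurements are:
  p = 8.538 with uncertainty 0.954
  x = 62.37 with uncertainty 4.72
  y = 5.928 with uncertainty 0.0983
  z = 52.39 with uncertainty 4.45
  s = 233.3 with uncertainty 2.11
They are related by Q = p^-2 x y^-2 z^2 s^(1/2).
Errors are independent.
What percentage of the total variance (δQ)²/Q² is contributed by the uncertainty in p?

(δQ/Q)² = (-2·δp/p)² + (1·δx/x)² + (-2·δy/y)² + (2·δz/z)² + (½·δs/s)²
  p term: (-2×0.112)² = 0.0499
  x term: (1×0.0757)² = 0.00573
  y term: (-2×0.0166)² = 0.00110
  z term: (2×0.0849)² = 0.0289
  s term: (0.5×0.00904)² = 2.04e-05
Total = 0.0856. Share from p = 0.0499/0.0856 = 0.583.

58.3%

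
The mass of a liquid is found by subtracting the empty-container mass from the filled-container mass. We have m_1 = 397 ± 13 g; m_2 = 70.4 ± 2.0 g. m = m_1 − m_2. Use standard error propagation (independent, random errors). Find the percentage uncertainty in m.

Absolute uncertainties add in quadrature for a linear combination:
  (δm_1)² = 169;  (δm_2)² = 4.00
δm = √(173) = 13.2 g
m = 327 g, so δm/m = 13.2/327 = 0.0403.

4.03%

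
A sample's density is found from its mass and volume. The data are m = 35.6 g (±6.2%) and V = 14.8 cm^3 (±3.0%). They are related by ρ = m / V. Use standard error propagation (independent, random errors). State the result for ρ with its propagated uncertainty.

Products/powers → add relative errors in quadrature, weighted by exponent:
  (1·δm/m)² = (1×0.0620)² = 0.00384;  (-1·δV/V)² = (-1×0.0300)² = 0.000900
δρ/ρ = √(0.00474) = 0.0689
ρ = 2.41 g/cm^3, so δρ = 0.0689 × 2.41 = 0.166 g/cm^3.

2.41 ± 0.166 g/cm^3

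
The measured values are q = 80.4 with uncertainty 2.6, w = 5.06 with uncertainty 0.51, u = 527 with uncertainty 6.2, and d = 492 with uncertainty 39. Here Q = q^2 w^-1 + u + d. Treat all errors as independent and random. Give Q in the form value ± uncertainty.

2300 ± 158

Let p = q^2·w^-1 = 1280. δp/p = √((2·δq/q)² + (-1·δw/w)²) = √(0.00418 + 0.0102) = 0.120, so δp = 153.
Q = p + u + d: δQ = √(δp² + δu² + δd²) = √(23400 + 38.4 + 1520) = 158
Q = 2300.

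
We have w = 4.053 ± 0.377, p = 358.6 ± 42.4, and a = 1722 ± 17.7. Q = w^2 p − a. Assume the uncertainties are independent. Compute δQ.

1300

Let h = w^2·p = 5891. δh/h = √((2·δw/w)² + (1·δp/p)²) = √(0.0346 + 0.0140) = 0.220, so δh = 1300.
Q = h − a: δQ = √(δh² + δa²) = √(1.69e+06 + 313) = 1300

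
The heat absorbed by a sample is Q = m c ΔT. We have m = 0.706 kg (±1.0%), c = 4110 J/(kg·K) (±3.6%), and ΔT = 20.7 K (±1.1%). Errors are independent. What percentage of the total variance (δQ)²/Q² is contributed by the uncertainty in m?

6.59%

(δQ/Q)² = (1·δm/m)² + (1·δc/c)² + (1·δΔT/ΔT)²
  m term: (1×0.0100)² = 0.000100
  c term: (1×0.0360)² = 0.00130
  ΔT term: (1×0.0110)² = 0.000121
Total = 0.00152. Share from m = 0.000100/0.00152 = 0.0659.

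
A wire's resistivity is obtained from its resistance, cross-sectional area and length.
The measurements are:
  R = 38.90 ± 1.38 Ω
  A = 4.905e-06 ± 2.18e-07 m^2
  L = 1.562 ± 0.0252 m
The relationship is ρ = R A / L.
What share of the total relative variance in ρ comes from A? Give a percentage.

56.5%

(δρ/ρ)² = (1·δR/R)² + (1·δA/A)² + (-1·δL/L)²
  R term: (1×0.0355)² = 0.00126
  A term: (1×0.0444)² = 0.00198
  L term: (-1×0.0161)² = 0.000260
Total = 0.00349. Share from A = 0.00198/0.00349 = 0.565.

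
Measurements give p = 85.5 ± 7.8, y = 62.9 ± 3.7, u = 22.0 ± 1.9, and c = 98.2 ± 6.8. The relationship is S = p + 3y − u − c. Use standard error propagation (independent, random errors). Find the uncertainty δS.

15.3

Sums and differences: (δS)² = Σ (cᵢ δxᵢ)².
  (δp)² = 60.8;  (3·δy)² = 123;  (δu)² = 3.61;  (δc)² = 46.2
δS = √(234) = 15.3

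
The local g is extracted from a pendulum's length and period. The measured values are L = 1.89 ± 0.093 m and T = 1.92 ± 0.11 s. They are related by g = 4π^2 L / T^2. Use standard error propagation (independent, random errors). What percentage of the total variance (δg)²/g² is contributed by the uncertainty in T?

84.4%

(δg/g)² = (1·δL/L)² + (-2·δT/T)²
  L term: (1×0.0492)² = 0.00242
  T term: (-2×0.0573)² = 0.0131
Total = 0.0156. Share from T = 0.0131/0.0156 = 0.844.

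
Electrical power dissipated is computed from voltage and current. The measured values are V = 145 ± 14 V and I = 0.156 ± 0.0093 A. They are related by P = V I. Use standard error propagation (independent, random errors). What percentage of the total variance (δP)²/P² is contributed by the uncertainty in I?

27.6%

(δP/P)² = (1·δV/V)² + (1·δI/I)²
  V term: (1×0.0966)² = 0.00932
  I term: (1×0.0596)² = 0.00355
Total = 0.0129. Share from I = 0.00355/0.0129 = 0.276.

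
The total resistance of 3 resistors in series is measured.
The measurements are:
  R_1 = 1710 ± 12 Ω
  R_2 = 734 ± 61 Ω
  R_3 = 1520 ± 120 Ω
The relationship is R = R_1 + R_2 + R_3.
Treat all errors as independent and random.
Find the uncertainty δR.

135 Ω

Absolute uncertainties add in quadrature for a linear combination:
  (δR_1)² = 144;  (δR_2)² = 3720;  (δR_3)² = 14400
δR = √(18300) = 135 Ω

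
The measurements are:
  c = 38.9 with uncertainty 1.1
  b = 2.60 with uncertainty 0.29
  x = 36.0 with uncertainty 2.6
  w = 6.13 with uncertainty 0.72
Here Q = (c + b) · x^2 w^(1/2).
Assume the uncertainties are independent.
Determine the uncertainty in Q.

Let u = c + b = 41.5. δu = √(δc² + δb²) = √(1.21 + 0.0841) = 1.14, so δu/u = 0.0274.
Q is then a monomial in u, x, w:
δQ/Q = √((δu/u)² + (2·δx/x)² + (½·δw/w)²) = √(0.000751 + 0.0209 + 0.00345) = 0.158
Q = 1.33e+05, so δQ = 0.158 × 1.33e+05 = 21100.

21100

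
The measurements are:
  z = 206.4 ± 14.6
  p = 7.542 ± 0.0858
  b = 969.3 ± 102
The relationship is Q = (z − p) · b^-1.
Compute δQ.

0.0263

Let u = z − p = 198.9. δu = √(δz² + δp²) = √(213 + 0.00736) = 14.6, so δu/u = 0.0734.
Q is then a monomial in u, b:
δQ/Q = √((δu/u)² + (-1·δb/b)²) = √(0.00539 + 0.0111) = 0.128
Q = 0.2052, so δQ = 0.128 × 0.2052 = 0.0263.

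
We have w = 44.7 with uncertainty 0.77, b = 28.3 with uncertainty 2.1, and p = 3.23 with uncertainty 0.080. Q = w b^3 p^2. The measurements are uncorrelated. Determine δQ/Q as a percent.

22.9%

Relative error in a monomial: (δQ/Q)² = Σ (nᵢ · δxᵢ/xᵢ)².
  (1·δw/w)² = (1×0.0172)² = 0.000297;  (3·δb/b)² = (3×0.0742)² = 0.0496;  (2·δp/p)² = (2×0.0248)² = 0.00245
δQ/Q = √(0.0523) = 0.229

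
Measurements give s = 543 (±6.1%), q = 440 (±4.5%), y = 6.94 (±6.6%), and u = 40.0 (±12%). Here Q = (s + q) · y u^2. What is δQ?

2.75e+06

Let w = s + q = 983. δw = √(δs² + δq²) = √(1100 + 392) = 38.6, so δw/w = 0.0393.
Q is then a monomial in w, y, u:
δQ/Q = √((δw/w)² + (1·δy/y)² + (2·δu/u)²) = √(0.00154 + 0.00436 + 0.0576) = 0.252
Q = 1.09e+07, so δQ = 0.252 × 1.09e+07 = 2.75e+06.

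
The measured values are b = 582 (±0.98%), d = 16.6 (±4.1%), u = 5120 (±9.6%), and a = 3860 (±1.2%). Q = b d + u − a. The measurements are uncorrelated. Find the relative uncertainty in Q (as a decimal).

0.0586

Let p = b·d = 9660. δp/p = √((1·δb/b)² + (1·δd/d)²) = √(9.6e-05 + 0.00168) = 0.0422, so δp = 407.
Q = p + u − a: δQ = √(δp² + δu² + δa²) = √(1.66e+05 + 2.42e+05 + 2150) = 640
Q = 10900, so δQ/Q = 640/10900 = 0.0586.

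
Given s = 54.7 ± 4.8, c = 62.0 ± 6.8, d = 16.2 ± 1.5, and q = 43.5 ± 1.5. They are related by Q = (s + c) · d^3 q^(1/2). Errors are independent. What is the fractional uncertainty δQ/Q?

0.287

Let u = s + c = 117. δu = √(δs² + δc²) = √(23.0 + 46.2) = 8.32, so δu/u = 0.0713.
Q is then a monomial in u, d, q:
δQ/Q = √((δu/u)² + (3·δd/d)² + (½·δq/q)²) = √(0.00509 + 0.0772 + 0.000297) = 0.287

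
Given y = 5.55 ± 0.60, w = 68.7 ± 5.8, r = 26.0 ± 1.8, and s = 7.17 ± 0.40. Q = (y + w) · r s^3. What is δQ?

1.4e+05

Let u = y + w = 74.2. δu = √(δy² + δw²) = √(0.360 + 33.6) = 5.83, so δu/u = 0.0785.
Q is then a monomial in u, r, s:
δQ/Q = √((δu/u)² + (1·δr/r)² + (3·δs/s)²) = √(0.00617 + 0.00479 + 0.0280) = 0.197
Q = 7.12e+05, so δQ = 0.197 × 7.12e+05 = 1.4e+05.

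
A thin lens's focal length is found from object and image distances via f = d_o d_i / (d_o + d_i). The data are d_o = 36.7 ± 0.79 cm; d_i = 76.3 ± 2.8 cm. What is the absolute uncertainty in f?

0.466 cm

∂f/∂d_o = (d_i/(d_o+d_i))² = 0.456;  ∂f/∂d_i = (d_o/(d_o+d_i))² = 0.105
δf = √((∂f/∂d_o · δd_o)² + (∂f/∂d_i · δd_i)²) = √(0.130 + 0.0872) = 0.466 cm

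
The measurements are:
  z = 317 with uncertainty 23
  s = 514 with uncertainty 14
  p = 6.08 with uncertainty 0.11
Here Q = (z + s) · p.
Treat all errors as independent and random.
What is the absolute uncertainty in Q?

188

Let u = z + s = 831. δu = √(δz² + δs²) = √(529 + 196) = 26.9, so δu/u = 0.0324.
Q is then a monomial in u, p:
δQ/Q = √((δu/u)² + (1·δp/p)²) = √(0.00105 + 0.000327) = 0.0371
Q = 5050, so δQ = 0.0371 × 5050 = 188.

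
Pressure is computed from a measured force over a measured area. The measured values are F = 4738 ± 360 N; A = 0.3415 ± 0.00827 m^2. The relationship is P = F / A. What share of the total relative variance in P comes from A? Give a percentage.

(δP/P)² = (1·δF/F)² + (-1·δA/A)²
  F term: (1×0.0760)² = 0.00577
  A term: (-1×0.0242)² = 0.000586
Total = 0.00636. Share from A = 0.000586/0.00636 = 0.0922.

9.22%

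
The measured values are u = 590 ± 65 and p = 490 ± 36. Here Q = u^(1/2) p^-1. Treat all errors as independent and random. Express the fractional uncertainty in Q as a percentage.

Q is a product of powers, so relative uncertainties combine in quadrature:
  (½·δu/u)² = (0.5×0.110)² = 0.00303;  (-1·δp/p)² = (-1×0.0735)² = 0.00540
δQ/Q = √(0.00843) = 0.0918

9.18%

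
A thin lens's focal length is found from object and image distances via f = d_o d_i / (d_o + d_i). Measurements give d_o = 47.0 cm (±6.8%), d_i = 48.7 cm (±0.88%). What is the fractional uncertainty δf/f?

0.0349

∂f/∂d_o = (d_i/(d_o+d_i))² = 0.259;  ∂f/∂d_i = (d_o/(d_o+d_i))² = 0.241
δf = √((∂f/∂d_o · δd_o)² + (∂f/∂d_i · δd_i)²) = √(0.685 + 0.0107) = 0.834 cm
f = 23.9 cm, so δf/f = 0.834/23.9 = 0.0349.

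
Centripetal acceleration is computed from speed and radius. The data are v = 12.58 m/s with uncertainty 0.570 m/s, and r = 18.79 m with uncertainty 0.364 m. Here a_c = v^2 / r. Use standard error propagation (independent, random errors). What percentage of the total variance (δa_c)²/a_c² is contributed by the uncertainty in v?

95.6%

(δa_c/a_c)² = (2·δv/v)² + (-1·δr/r)²
  v term: (2×0.0453)² = 0.00821
  r term: (-1×0.0194)² = 0.000375
Total = 0.00859. Share from v = 0.00821/0.00859 = 0.956.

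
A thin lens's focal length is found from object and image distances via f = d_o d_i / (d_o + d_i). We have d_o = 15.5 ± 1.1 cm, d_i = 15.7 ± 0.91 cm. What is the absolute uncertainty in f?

∂f/∂d_o = (d_i/(d_o+d_i))² = 0.253;  ∂f/∂d_i = (d_o/(d_o+d_i))² = 0.247
δf = √((∂f/∂d_o · δd_o)² + (∂f/∂d_i · δd_i)²) = √(0.0776 + 0.0504) = 0.358 cm

0.358 cm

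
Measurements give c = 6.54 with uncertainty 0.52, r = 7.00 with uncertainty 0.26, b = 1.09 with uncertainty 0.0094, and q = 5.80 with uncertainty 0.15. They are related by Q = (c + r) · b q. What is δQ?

4.35

Let u = c + r = 13.5. δu = √(δc² + δr²) = √(0.270 + 0.0676) = 0.581, so δu/u = 0.0429.
Q is then a monomial in u, b, q:
δQ/Q = √((δu/u)² + (1·δb/b)² + (1·δq/q)²) = √(0.00184 + 7.44e-05 + 0.000669) = 0.0509
Q = 85.6, so δQ = 0.0509 × 85.6 = 4.35.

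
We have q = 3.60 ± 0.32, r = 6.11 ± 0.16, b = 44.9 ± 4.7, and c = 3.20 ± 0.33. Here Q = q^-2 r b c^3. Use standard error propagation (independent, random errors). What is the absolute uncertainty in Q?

259

For a monomial Q ∝ q^-2, r, b, c^3, fractional errors add in quadrature:
  (-2·δq/q)² = (-2×0.0889)² = 0.0316;  (1·δr/r)² = (1×0.0262)² = 0.000686;  (1·δb/b)² = (1×0.105)² = 0.0110;  (3·δc/c)² = (3×0.103)² = 0.0957
δQ/Q = √(0.139) = 0.373
Q = 694, so δQ = 0.373 × 694 = 259.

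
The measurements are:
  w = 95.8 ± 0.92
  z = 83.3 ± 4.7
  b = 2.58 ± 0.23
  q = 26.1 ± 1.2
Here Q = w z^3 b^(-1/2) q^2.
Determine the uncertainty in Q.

4.65e+09

Relative error in a monomial: (δQ/Q)² = Σ (nᵢ · δxᵢ/xᵢ)².
  (1·δw/w)² = (1×0.00960)² = 9.22e-05;  (3·δz/z)² = (3×0.0564)² = 0.0287;  (−½·δb/b)² = (-0.5×0.0891)² = 0.00199;  (2·δq/q)² = (2×0.0460)² = 0.00846
δQ/Q = √(0.0392) = 0.198
Q = 2.35e+10, so δQ = 0.198 × 2.35e+10 = 4.65e+09.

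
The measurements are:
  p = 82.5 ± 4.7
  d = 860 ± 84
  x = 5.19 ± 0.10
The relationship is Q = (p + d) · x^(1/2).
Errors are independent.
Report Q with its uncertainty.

2150 ± 193

Let u = p + d = 942. δu = √(δp² + δd²) = √(22.1 + 7060) = 84.1, so δu/u = 0.0893.
Q is then a monomial in u, x:
δQ/Q = √((δu/u)² + (½·δx/x)²) = √(0.00797 + 9.28e-05) = 0.0898
Q = 2150, so δQ = 0.0898 × 2150 = 193.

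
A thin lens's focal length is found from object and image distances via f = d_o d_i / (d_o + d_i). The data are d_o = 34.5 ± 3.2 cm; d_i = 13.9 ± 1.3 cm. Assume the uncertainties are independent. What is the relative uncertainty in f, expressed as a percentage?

7.18%

∂f/∂d_o = (d_i/(d_o+d_i))² = 0.0825;  ∂f/∂d_i = (d_o/(d_o+d_i))² = 0.508
δf = √((∂f/∂d_o · δd_o)² + (∂f/∂d_i · δd_i)²) = √(0.0697 + 0.436) = 0.711 cm
f = 9.91 cm, so δf/f = 0.711/9.91 = 0.0718.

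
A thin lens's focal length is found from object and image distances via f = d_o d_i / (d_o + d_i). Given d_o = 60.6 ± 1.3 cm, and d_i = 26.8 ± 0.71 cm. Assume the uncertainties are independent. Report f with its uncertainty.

18.6 ± 0.363 cm

∂f/∂d_o = (d_i/(d_o+d_i))² = 0.0940;  ∂f/∂d_i = (d_o/(d_o+d_i))² = 0.481
δf = √((∂f/∂d_o · δd_o)² + (∂f/∂d_i · δd_i)²) = √(0.0149 + 0.117) = 0.363 cm
f = 18.6 cm.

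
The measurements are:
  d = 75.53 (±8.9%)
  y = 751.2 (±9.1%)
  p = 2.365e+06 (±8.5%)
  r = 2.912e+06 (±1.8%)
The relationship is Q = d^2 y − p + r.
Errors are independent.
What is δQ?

Let w = d^2·y = 4.285e+06. δw/w = √((2·δd/d)² + (1·δy/y)²) = √(0.0317 + 0.00828) = 0.200, so δw = 8.57e+05.
Q = w − p + r: δQ = √(δw² + δp² + δr²) = √(7.34e+11 + 4.04e+10 + 2.75e+09) = 8.82e+05

8.82e+05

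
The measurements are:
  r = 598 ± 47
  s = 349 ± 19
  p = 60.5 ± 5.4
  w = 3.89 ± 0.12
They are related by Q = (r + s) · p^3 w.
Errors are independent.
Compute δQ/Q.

0.275

Let u = r + s = 947. δu = √(δr² + δs²) = √(2210 + 361) = 50.7, so δu/u = 0.0535.
Q is then a monomial in u, p, w:
δQ/Q = √((δu/u)² + (3·δp/p)² + (1·δw/w)²) = √(0.00287 + 0.0717 + 0.000952) = 0.275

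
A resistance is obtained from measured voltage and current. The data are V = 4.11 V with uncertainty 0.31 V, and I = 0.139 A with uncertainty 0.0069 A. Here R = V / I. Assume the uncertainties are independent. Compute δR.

2.67 Ω

Relative error in a monomial: (δR/R)² = Σ (nᵢ · δxᵢ/xᵢ)².
  (1·δV/V)² = (1×0.0754)² = 0.00569;  (-1·δI/I)² = (-1×0.0496)² = 0.00246
δR/R = √(0.00815) = 0.0903
R = 29.6 Ω, so δR = 0.0903 × 29.6 = 2.67 Ω.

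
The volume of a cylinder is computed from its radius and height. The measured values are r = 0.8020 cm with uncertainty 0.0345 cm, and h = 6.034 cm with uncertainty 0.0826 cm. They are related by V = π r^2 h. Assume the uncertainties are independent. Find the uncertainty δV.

1.06 cm^3

Relative error in a monomial: (δV/V)² = Σ (nᵢ · δxᵢ/xᵢ)².
  (2·δr/r)² = (2×0.0430)² = 0.00740;  (1·δh/h)² = (1×0.0137)² = 0.000187
δV/V = √(0.00759) = 0.0871
V = 12.19 cm^3, so δV = 0.0871 × 12.19 = 1.06 cm^3.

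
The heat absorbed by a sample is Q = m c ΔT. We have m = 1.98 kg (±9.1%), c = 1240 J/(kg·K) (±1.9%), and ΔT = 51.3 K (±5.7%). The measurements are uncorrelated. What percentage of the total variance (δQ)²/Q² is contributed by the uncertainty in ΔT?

(δQ/Q)² = (1·δm/m)² + (1·δc/c)² + (1·δΔT/ΔT)²
  m term: (1×0.0910)² = 0.00828
  c term: (1×0.0190)² = 0.000361
  ΔT term: (1×0.0570)² = 0.00325
Total = 0.0119. Share from ΔT = 0.00325/0.0119 = 0.273.

27.3%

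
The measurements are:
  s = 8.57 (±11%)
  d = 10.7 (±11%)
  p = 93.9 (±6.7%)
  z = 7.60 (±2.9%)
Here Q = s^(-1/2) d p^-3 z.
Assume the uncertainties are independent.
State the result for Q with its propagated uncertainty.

For a monomial Q ∝ s^(-1/2), d, p^-3, z, fractional errors add in quadrature:
  (−½·δs/s)² = (-0.5×0.110)² = 0.00302;  (1·δd/d)² = (1×0.110)² = 0.0121;  (-3·δp/p)² = (-3×0.0670)² = 0.0404;  (1·δz/z)² = (1×0.0290)² = 0.000841
δQ/Q = √(0.0564) = 0.237
Q = 3.36e-05, so δQ = 0.237 × 3.36e-05 = 7.97e-06.

(3.36 ± 0.797) × 10^-5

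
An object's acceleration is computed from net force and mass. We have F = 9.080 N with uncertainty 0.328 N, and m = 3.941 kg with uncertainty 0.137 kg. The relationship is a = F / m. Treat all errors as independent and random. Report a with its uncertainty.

a is a product of powers, so relative uncertainties combine in quadrature:
  (1·δF/F)² = (1×0.0361)² = 0.00130;  (-1·δm/m)² = (-1×0.0348)² = 0.00121
δa/a = √(0.00251) = 0.0501
a = 2.304 m/s^2, so δa = 0.0501 × 2.304 = 0.116 m/s^2.

2.304 ± 0.116 m/s^2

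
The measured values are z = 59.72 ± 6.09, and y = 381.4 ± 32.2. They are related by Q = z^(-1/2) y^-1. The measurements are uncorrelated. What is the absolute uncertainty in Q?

3.35e-05

Each factor contributes (exponent × relative error)² to (δQ/Q)²:
  (−½·δz/z)² = (-0.5×0.102)² = 0.00260;  (-1·δy/y)² = (-1×0.0844)² = 0.00713
δQ/Q = √(0.00973) = 0.0986
Q = 0.0003393, so δQ = 0.0986 × 0.0003393 = 3.35e-05.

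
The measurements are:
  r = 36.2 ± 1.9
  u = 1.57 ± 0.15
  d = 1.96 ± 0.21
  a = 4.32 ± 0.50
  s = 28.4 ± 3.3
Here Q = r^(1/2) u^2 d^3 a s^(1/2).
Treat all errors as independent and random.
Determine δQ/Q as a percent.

Relative error in a monomial: (δQ/Q)² = Σ (nᵢ · δxᵢ/xᵢ)².
  (½·δr/r)² = (0.5×0.0525)² = 0.000689;  (2·δu/u)² = (2×0.0955)² = 0.0365;  (3·δd/d)² = (3×0.107)² = 0.103;  (1·δa/a)² = (1×0.116)² = 0.0134;  (½·δs/s)² = (0.5×0.116)² = 0.00338
δQ/Q = √(0.157) = 0.397

39.7%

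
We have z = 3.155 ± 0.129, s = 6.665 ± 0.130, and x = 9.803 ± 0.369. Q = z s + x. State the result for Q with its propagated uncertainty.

Let p = z·s = 21.03. δp/p = √((1·δz/z)² + (1·δs/s)²) = √(0.00167 + 0.000380) = 0.0453, so δp = 0.953.
Q = p + x: δQ = √(δp² + δx²) = √(0.907 + 0.136) = 1.02
Q = 30.83.

30.83 ± 1.02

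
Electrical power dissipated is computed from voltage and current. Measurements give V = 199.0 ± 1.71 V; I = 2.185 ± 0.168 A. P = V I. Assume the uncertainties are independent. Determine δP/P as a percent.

For a monomial P ∝ V, I, fractional errors add in quadrature:
  (1·δV/V)² = (1×0.00859)² = 7.38e-05;  (1·δI/I)² = (1×0.0769)² = 0.00591
δP/P = √(0.00599) = 0.0774

7.74%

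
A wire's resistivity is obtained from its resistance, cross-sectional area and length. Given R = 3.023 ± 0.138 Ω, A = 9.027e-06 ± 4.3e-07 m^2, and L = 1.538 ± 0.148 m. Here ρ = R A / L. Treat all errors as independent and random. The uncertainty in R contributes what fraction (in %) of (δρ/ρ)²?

(δρ/ρ)² = (1·δR/R)² + (1·δA/A)² + (-1·δL/L)²
  R term: (1×0.0457)² = 0.00208
  A term: (1×0.0476)² = 0.00227
  L term: (-1×0.0962)² = 0.00926
Total = 0.0136. Share from R = 0.00208/0.0136 = 0.153.

15.3%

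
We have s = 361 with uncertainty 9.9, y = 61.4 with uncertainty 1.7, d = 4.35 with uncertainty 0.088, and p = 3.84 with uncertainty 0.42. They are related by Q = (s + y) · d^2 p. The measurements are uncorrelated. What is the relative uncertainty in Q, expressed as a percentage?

Let u = s + y = 422. δu = √(δs² + δy²) = √(98.0 + 2.89) = 10.0, so δu/u = 0.0238.
Q is then a monomial in u, d, p:
δQ/Q = √((δu/u)² + (2·δd/d)² + (1·δp/p)²) = √(0.000566 + 0.00164 + 0.0120) = 0.119

11.9%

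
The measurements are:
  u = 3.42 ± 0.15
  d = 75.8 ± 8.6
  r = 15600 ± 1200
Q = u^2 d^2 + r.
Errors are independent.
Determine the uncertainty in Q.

Let p = u^2·d^2 = 67200. δp/p = √((2·δu/u)² + (2·δd/d)²) = √(0.00769 + 0.0515) = 0.243, so δp = 16300.
Q = p + r: δQ = √(δp² + δr²) = √(2.67e+08 + 1.44e+06) = 16400

16400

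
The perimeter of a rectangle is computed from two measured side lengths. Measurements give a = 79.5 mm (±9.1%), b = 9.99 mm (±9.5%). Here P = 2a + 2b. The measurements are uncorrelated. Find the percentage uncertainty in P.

8.15%

Absolute uncertainties add in quadrature for a linear combination:
  (2·δa)² = 209;  (2·δb)² = 3.60
δP = √(213) = 14.6 mm
P = 179 mm, so δP/P = 14.6/179 = 0.0815.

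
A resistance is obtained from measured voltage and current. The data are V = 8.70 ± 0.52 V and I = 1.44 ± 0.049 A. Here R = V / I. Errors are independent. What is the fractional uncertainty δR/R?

0.0688

Each factor contributes (exponent × relative error)² to (δR/R)²:
  (1·δV/V)² = (1×0.0598)² = 0.00357;  (-1·δI/I)² = (-1×0.0340)² = 0.00116
δR/R = √(0.00473) = 0.0688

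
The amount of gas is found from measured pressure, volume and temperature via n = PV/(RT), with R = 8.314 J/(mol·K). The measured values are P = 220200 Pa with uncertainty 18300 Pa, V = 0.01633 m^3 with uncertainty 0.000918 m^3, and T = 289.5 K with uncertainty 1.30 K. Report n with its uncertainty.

1.494 ± 0.150 mol

n is a product of powers, so relative uncertainties combine in quadrature:
  (1·δP/P)² = (1×0.0831)² = 0.00691;  (1·δV/V)² = (1×0.0562)² = 0.00316;  (-1·δT/T)² = (-1×0.00449)² = 2.02e-05
δn/n = √(0.0101) = 0.100
n = 1.494 mol, so δn = 0.100 × 1.494 = 0.150 mol.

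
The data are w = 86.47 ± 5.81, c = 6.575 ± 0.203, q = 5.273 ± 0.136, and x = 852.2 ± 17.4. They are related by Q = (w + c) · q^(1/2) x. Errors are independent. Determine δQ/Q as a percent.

Let u = w + c = 93.05. δu = √(δw² + δc²) = √(33.8 + 0.0412) = 5.81, so δu/u = 0.0625.
Q is then a monomial in u, q, x:
δQ/Q = √((δu/u)² + (½·δq/q)² + (1·δx/x)²) = √(0.00390 + 0.000166 + 0.000417) = 0.0670

6.70%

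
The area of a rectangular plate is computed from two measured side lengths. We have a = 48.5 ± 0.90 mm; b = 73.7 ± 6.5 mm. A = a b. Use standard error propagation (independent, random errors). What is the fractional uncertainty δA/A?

Since A is a product/quotient, work with relative uncertainties:
  (1·δa/a)² = (1×0.0186)² = 0.000344;  (1·δb/b)² = (1×0.0882)² = 0.00778
δA/A = √(0.00812) = 0.0901

0.0901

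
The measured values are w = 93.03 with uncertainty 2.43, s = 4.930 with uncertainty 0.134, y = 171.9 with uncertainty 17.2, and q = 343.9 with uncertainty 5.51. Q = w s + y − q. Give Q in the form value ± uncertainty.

Let p = w·s = 458.6. δp/p = √((1·δw/w)² + (1·δs/s)²) = √(0.000682 + 0.000739) = 0.0377, so δp = 17.3.
Q = p + y − q: δQ = √(δp² + δy² + δq²) = √(299 + 296 + 30.4) = 25.0
Q = 286.6.

286.6 ± 25.0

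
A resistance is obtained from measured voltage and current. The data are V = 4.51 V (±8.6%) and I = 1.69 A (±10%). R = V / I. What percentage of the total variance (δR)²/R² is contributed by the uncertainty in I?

57.5%

(δR/R)² = (1·δV/V)² + (-1·δI/I)²
  V term: (1×0.0860)² = 0.00740
  I term: (-1×0.100)² = 0.0100
Total = 0.0174. Share from I = 0.0100/0.0174 = 0.575.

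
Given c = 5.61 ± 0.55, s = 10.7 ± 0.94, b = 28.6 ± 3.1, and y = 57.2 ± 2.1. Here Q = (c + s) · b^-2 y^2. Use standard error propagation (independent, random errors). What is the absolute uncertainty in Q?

Let u = c + s = 16.3. δu = √(δc² + δs²) = √(0.303 + 0.884) = 1.09, so δu/u = 0.0668.
Q is then a monomial in u, b, y:
δQ/Q = √((δu/u)² + (-2·δb/b)² + (2·δy/y)²) = √(0.00446 + 0.0470 + 0.00539) = 0.238
Q = 65.2, so δQ = 0.238 × 65.2 = 15.6.

15.6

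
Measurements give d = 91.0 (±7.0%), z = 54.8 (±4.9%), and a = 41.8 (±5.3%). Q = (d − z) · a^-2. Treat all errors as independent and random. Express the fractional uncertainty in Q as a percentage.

Let u = d − z = 36.2. δu = √(δd² + δz²) = √(40.6 + 7.21) = 6.91, so δu/u = 0.191.
Q is then a monomial in u, a:
δQ/Q = √((δu/u)² + (-2·δa/a)²) = √(0.0365 + 0.0112) = 0.218

21.8%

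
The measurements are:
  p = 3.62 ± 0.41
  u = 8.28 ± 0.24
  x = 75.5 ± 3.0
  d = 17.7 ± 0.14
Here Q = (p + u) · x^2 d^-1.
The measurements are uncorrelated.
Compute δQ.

342

Let w = p + u = 11.9. δw = √(δp² + δu²) = √(0.168 + 0.0576) = 0.475, so δw/w = 0.0399.
Q is then a monomial in w, x, d:
δQ/Q = √((δw/w)² + (2·δx/x)² + (-1·δd/d)²) = √(0.00159 + 0.00632 + 6.26e-05) = 0.0893
Q = 3830, so δQ = 0.0893 × 3830 = 342.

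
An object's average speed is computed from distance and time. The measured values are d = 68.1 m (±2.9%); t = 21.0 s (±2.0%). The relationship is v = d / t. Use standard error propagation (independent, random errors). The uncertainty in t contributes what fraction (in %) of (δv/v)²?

(δv/v)² = (1·δd/d)² + (-1·δt/t)²
  d term: (1×0.0290)² = 0.000841
  t term: (-1×0.0200)² = 0.000400
Total = 0.00124. Share from t = 0.000400/0.00124 = 0.322.

32.2%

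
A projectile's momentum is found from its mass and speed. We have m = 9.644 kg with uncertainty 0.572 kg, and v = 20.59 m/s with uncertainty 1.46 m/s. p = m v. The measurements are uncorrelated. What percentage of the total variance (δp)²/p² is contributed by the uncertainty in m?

41.2%

(δp/p)² = (1·δm/m)² + (1·δv/v)²
  m term: (1×0.0593)² = 0.00352
  v term: (1×0.0709)² = 0.00503
Total = 0.00855. Share from m = 0.00352/0.00855 = 0.412.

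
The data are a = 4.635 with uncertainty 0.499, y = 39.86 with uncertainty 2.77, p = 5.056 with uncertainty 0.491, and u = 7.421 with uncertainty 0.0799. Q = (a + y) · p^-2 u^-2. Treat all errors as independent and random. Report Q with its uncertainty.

0.03161 ± 0.00649

Let w = a + y = 44.49. δw = √(δa² + δy²) = √(0.249 + 7.67) = 2.81, so δw/w = 0.0633.
Q is then a monomial in w, p, u:
δQ/Q = √((δw/w)² + (-2·δp/p)² + (-2·δu/u)²) = √(0.00400 + 0.0377 + 0.000464) = 0.205
Q = 0.03161, so δQ = 0.205 × 0.03161 = 0.00649.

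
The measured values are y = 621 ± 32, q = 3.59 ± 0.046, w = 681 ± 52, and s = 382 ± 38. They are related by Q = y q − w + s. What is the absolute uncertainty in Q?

Let p = y·q = 2230. δp/p = √((1·δy/y)² + (1·δq/q)²) = √(0.00266 + 0.000164) = 0.0531, so δp = 118.
Q = p − w + s: δQ = √(δp² + δw² + δs²) = √(14000 + 2700 + 1440) = 135

135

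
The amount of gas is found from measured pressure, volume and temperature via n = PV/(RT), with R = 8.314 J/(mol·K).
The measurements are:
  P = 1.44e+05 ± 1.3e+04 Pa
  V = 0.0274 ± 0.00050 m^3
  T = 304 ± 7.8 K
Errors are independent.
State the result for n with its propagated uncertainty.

1.56 ± 0.149 mol

n is a product of powers, so relative uncertainties combine in quadrature:
  (1·δP/P)² = (1×0.0903)² = 0.00815;  (1·δV/V)² = (1×0.0182)² = 0.000333;  (-1·δT/T)² = (-1×0.0257)² = 0.000658
δn/n = √(0.00914) = 0.0956
n = 1.56 mol, so δn = 0.0956 × 1.56 = 0.149 mol.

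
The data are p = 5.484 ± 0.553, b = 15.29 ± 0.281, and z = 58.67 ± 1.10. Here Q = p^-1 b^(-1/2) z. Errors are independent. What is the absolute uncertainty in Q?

Q is a product of powers, so relative uncertainties combine in quadrature:
  (-1·δp/p)² = (-1×0.101)² = 0.0102;  (−½·δb/b)² = (-0.5×0.0184)² = 8.44e-05;  (1·δz/z)² = (1×0.0187)² = 0.000352
δQ/Q = √(0.0106) = 0.103
Q = 2.736, so δQ = 0.103 × 2.736 = 0.282.

0.282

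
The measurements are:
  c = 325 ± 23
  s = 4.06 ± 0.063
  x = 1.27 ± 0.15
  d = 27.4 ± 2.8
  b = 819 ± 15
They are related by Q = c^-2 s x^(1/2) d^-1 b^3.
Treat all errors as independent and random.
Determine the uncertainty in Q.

168

For a monomial Q ∝ c^-2, s, x^(1/2), d^-1, b^3, fractional errors add in quadrature:
  (-2·δc/c)² = (-2×0.0708)² = 0.0200;  (1·δs/s)² = (1×0.0155)² = 0.000241;  (½·δx/x)² = (0.5×0.118)² = 0.00349;  (-1·δd/d)² = (-1×0.102)² = 0.0104;  (3·δb/b)² = (3×0.0183)² = 0.00302
δQ/Q = √(0.0372) = 0.193
Q = 868, so δQ = 0.193 × 868 = 168.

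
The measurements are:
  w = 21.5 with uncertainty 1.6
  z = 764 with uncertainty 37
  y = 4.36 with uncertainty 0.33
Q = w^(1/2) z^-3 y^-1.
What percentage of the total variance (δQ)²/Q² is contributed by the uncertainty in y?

20.3%

(δQ/Q)² = (½·δw/w)² + (-3·δz/z)² + (-1·δy/y)²
  w term: (0.5×0.0744)² = 0.00138
  z term: (-3×0.0484)² = 0.0211
  y term: (-1×0.0757)² = 0.00573
Total = 0.0282. Share from y = 0.00573/0.0282 = 0.203.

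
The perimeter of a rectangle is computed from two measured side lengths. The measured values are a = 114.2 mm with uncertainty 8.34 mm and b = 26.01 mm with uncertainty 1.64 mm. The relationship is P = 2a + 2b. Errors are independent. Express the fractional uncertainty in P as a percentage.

6.06%

P is a linear combination, so absolute uncertainties add in quadrature:
  (2·δa)² = 278;  (2·δb)² = 10.8
δP = √(289) = 17.0 mm
P = 280.4 mm, so δP/P = 17.0/280.4 = 0.0606.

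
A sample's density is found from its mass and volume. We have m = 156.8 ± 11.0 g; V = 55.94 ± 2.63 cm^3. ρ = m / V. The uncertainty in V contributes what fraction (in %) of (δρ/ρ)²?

31.0%

(δρ/ρ)² = (1·δm/m)² + (-1·δV/V)²
  m term: (1×0.0702)² = 0.00492
  V term: (-1×0.0470)² = 0.00221
Total = 0.00713. Share from V = 0.00221/0.00713 = 0.310.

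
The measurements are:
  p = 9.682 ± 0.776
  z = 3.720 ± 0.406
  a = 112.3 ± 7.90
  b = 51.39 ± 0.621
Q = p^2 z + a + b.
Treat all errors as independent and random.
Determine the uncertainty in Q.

Let w = p^2·z = 348.7. δw/w = √((2·δp/p)² + (1·δz/z)²) = √(0.0257 + 0.0119) = 0.194, so δw = 67.6.
Q = w + a + b: δQ = √(δw² + δa² + δb²) = √(4570 + 62.4 + 0.386) = 68.1

68.1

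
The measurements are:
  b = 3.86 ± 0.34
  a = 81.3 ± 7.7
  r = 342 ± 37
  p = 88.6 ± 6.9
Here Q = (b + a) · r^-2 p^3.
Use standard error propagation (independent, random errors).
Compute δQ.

168

Let u = b + a = 85.2. δu = √(δb² + δa²) = √(0.116 + 59.3) = 7.71, so δu/u = 0.0905.
Q is then a monomial in u, r, p:
δQ/Q = √((δu/u)² + (-2·δr/r)² + (3·δp/p)²) = √(0.00819 + 0.0468 + 0.0546) = 0.331
Q = 506, so δQ = 0.331 × 506 = 168.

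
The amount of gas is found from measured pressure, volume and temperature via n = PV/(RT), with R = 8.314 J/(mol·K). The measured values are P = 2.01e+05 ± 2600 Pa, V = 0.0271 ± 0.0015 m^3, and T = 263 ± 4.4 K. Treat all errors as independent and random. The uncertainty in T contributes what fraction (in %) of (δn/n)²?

(δn/n)² = (1·δP/P)² + (1·δV/V)² + (-1·δT/T)²
  P term: (1×0.0129)² = 0.000167
  V term: (1×0.0554)² = 0.00306
  T term: (-1×0.0167)² = 0.000280
Total = 0.00351. Share from T = 0.000280/0.00351 = 0.0797.

7.97%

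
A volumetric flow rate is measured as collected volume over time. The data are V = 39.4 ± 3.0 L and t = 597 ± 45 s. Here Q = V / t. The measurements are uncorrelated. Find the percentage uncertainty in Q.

Each factor contributes (exponent × relative error)² to (δQ/Q)²:
  (1·δV/V)² = (1×0.0761)² = 0.00580;  (-1·δt/t)² = (-1×0.0754)² = 0.00568
δQ/Q = √(0.0115) = 0.107

10.7%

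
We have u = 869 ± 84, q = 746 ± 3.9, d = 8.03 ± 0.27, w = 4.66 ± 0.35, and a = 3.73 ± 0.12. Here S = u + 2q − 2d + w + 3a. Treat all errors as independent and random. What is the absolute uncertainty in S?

Each term contributes (cᵢ δxᵢ)² to (δS)²:
  (δu)² = 7060;  (2·δq)² = 60.8;  (2·δd)² = 0.292;  (δw)² = 0.122;  (3·δa)² = 0.130
δS = √(7120) = 84.4

84.4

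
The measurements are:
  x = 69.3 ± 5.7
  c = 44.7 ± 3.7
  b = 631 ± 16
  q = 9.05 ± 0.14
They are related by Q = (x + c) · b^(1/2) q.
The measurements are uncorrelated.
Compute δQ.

1630

Let u = x + c = 114. δu = √(δx² + δc²) = √(32.5 + 13.7) = 6.80, so δu/u = 0.0596.
Q is then a monomial in u, b, q:
δQ/Q = √((δu/u)² + (½·δb/b)² + (1·δq/q)²) = √(0.00355 + 0.000161 + 0.000239) = 0.0629
Q = 25900, so δQ = 0.0629 × 25900 = 1630.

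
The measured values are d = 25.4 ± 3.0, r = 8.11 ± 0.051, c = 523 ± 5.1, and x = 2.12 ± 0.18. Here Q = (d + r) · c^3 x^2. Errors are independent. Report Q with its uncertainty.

Let u = d + r = 33.5. δu = √(δd² + δr²) = √(9.00 + 0.00260) = 3.00, so δu/u = 0.0895.
Q is then a monomial in u, c, x:
δQ/Q = √((δu/u)² + (3·δc/c)² + (2·δx/x)²) = √(0.00802 + 0.000856 + 0.0288) = 0.194
Q = 2.15e+10, so δQ = 0.194 × 2.15e+10 = 4.18e+09.

(2.15 ± 0.418) × 10^10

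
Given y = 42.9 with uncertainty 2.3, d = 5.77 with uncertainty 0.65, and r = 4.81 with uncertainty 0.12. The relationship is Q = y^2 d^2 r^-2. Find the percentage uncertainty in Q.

Products/powers → add relative errors in quadrature, weighted by exponent:
  (2·δy/y)² = (2×0.0536)² = 0.0115;  (2·δd/d)² = (2×0.113)² = 0.0508;  (-2·δr/r)² = (-2×0.0249)² = 0.00249
δQ/Q = √(0.0647) = 0.254

25.4%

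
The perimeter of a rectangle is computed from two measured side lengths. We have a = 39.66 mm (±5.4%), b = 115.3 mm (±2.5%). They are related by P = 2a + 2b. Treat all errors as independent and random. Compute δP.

Absolute uncertainties add in quadrature for a linear combination:
  (2·δa)² = 18.3;  (2·δb)² = 33.2
δP = √(51.6) = 7.18 mm

7.18 mm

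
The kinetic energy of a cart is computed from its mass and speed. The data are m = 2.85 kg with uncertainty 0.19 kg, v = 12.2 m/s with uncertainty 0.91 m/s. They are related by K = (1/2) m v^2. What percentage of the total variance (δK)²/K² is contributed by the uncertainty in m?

16.6%

(δK/K)² = (1·δm/m)² + (2·δv/v)²
  m term: (1×0.0667)² = 0.00444
  v term: (2×0.0746)² = 0.0223
Total = 0.0267. Share from m = 0.00444/0.0267 = 0.166.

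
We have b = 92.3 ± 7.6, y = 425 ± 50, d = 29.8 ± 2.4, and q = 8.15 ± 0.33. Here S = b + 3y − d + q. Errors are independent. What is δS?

Absolute uncertainties add in quadrature for a linear combination:
  (δb)² = 57.8;  (3·δy)² = 22500;  (δd)² = 5.76;  (δq)² = 0.109
δS = √(22600) = 150

150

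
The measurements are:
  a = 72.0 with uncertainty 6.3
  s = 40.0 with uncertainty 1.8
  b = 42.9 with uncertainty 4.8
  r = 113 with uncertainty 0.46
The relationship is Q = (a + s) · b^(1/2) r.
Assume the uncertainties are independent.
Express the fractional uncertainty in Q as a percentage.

Let u = a + s = 112. δu = √(δa² + δs²) = √(39.7 + 3.24) = 6.55, so δu/u = 0.0585.
Q is then a monomial in u, b, r:
δQ/Q = √((δu/u)² + (½·δb/b)² + (1·δr/r)²) = √(0.00342 + 0.00313 + 1.66e-05) = 0.0810

8.10%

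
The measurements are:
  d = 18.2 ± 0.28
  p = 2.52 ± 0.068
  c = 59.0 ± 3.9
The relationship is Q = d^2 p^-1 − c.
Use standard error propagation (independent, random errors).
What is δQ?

6.64

Let w = d^2·p^-1 = 131. δw/w = √((2·δd/d)² + (-1·δp/p)²) = √(0.000947 + 0.000728) = 0.0409, so δw = 5.38.
Q = w − c: δQ = √(δw² + δc²) = √(28.9 + 15.2) = 6.64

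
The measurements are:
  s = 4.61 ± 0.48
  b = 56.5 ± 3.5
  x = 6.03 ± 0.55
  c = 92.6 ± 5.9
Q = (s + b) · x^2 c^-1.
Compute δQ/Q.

0.202

Let u = s + b = 61.1. δu = √(δs² + δb²) = √(0.230 + 12.2) = 3.53, so δu/u = 0.0578.
Q is then a monomial in u, x, c:
δQ/Q = √((δu/u)² + (2·δx/x)² + (-1·δc/c)²) = √(0.00334 + 0.0333 + 0.00406) = 0.202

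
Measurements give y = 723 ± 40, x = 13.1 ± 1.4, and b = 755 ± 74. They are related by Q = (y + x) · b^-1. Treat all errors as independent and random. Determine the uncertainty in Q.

0.109

Let u = y + x = 736. δu = √(δy² + δx²) = √(1600 + 1.96) = 40.0, so δu/u = 0.0544.
Q is then a monomial in u, b:
δQ/Q = √((δu/u)² + (-1·δb/b)²) = √(0.00296 + 0.00961) = 0.112
Q = 0.975, so δQ = 0.112 × 0.975 = 0.109.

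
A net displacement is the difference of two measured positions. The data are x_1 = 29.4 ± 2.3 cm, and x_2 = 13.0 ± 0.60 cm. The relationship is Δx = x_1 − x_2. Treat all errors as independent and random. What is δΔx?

Absolute uncertainties add in quadrature for a linear combination:
  (δx_1)² = 5.29;  (δx_2)² = 0.360
δΔx = √(5.65) = 2.38 cm

2.38 cm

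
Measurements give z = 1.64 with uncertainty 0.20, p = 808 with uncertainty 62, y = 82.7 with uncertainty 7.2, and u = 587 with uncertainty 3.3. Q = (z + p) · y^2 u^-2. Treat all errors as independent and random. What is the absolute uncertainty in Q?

3.06

Let w = z + p = 810. δw = √(δz² + δp²) = √(0.0400 + 3840) = 62.0, so δw/w = 0.0766.
Q is then a monomial in w, y, u:
δQ/Q = √((δw/w)² + (2·δy/y)² + (-2·δu/u)²) = √(0.00586 + 0.0303 + 0.000126) = 0.191
Q = 16.1, so δQ = 0.191 × 16.1 = 3.06.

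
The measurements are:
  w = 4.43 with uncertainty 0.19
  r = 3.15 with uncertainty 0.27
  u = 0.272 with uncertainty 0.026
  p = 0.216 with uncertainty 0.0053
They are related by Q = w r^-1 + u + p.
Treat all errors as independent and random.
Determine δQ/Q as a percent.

7.25%

Let h = w·r^-1 = 1.41. δh/h = √((1·δw/w)² + (-1·δr/r)²) = √(0.00184 + 0.00735) = 0.0958, so δh = 0.135.
Q = h + u + p: δQ = √(δh² + δu² + δp²) = √(0.0182 + 0.000676 + 2.81e-05) = 0.137
Q = 1.89, so δQ/Q = 0.137/1.89 = 0.0725.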